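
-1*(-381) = 381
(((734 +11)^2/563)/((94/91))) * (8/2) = 101014550/26461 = 3817.49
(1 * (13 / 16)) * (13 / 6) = 1.76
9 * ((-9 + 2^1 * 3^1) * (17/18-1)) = 3/2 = 1.50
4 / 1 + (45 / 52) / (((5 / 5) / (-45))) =-1817 / 52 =-34.94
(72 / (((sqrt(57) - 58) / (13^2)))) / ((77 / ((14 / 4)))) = -352872 / 36377 - 6084* sqrt(57) / 36377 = -10.96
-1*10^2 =-100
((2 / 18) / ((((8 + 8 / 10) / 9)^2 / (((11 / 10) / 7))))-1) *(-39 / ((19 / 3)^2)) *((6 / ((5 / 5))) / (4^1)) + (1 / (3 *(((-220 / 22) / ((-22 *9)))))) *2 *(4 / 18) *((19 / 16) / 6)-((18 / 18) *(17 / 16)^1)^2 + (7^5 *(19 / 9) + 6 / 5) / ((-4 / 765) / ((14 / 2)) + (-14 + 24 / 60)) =-475191646885871 / 182205999360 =-2607.99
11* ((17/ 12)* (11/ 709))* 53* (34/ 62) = 1853357/ 263748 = 7.03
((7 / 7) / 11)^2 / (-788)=-1 / 95348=-0.00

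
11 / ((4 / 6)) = 33 / 2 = 16.50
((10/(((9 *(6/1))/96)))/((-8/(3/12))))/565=-1/1017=-0.00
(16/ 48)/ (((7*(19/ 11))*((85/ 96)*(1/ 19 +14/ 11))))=3872/ 164815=0.02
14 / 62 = 7 / 31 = 0.23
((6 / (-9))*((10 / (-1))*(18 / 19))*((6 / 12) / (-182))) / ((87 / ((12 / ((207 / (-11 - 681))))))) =27680 / 3459729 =0.01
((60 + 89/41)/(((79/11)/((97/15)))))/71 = 0.79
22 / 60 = 11 / 30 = 0.37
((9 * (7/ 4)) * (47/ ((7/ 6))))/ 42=423/ 28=15.11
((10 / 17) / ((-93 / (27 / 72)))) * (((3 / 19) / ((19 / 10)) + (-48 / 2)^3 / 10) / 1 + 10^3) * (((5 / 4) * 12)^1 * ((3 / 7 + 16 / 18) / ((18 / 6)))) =5.97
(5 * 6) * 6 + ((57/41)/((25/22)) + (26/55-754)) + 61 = -5764951/11275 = -511.30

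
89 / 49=1.82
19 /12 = 1.58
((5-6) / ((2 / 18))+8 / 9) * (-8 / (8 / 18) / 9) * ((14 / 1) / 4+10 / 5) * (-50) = -40150 / 9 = -4461.11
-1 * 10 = -10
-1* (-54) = 54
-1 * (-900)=900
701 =701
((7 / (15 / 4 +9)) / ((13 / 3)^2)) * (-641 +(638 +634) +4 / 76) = 1007160 / 54587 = 18.45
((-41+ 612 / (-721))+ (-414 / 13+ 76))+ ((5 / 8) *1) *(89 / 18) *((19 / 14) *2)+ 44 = 73819693 / 1349712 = 54.69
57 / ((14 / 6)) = 171 / 7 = 24.43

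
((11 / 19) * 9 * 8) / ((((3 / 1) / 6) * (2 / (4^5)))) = 811008 / 19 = 42684.63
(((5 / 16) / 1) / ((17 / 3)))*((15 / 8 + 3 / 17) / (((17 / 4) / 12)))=12555 / 39304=0.32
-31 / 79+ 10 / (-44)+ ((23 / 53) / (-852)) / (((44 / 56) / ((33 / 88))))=-32434727 / 52320752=-0.62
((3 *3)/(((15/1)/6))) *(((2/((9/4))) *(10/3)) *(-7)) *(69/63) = -736/9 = -81.78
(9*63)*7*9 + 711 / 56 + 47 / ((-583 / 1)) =1166631089 / 32648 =35733.62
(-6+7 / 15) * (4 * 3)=-332 / 5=-66.40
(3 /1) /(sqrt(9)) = 1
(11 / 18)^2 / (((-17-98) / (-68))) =2057 / 9315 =0.22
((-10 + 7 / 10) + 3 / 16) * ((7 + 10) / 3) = -4131 / 80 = -51.64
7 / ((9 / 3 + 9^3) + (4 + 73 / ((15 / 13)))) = 105 / 11989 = 0.01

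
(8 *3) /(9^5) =8 /19683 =0.00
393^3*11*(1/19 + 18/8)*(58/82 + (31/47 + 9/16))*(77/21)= 25486011979087275/2343232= 10876435615.03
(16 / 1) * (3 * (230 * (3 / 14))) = 16560 / 7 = 2365.71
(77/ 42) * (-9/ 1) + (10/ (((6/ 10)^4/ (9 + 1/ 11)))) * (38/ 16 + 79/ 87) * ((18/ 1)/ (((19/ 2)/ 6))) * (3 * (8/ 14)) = 11420799727/ 254562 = 44864.51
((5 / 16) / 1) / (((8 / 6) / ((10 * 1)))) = 75 / 32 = 2.34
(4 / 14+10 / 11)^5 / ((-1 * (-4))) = 0.61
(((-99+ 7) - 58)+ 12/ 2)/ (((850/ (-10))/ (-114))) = -16416/ 85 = -193.13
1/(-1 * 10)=-1/10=-0.10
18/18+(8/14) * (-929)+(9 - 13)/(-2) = -3695/7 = -527.86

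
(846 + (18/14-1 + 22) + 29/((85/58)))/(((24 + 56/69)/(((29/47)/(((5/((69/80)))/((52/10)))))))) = 19.81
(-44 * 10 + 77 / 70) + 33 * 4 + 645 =3381 / 10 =338.10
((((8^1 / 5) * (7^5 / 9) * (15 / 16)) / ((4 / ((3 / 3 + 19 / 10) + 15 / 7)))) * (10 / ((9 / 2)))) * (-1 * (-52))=11018189 / 27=408081.07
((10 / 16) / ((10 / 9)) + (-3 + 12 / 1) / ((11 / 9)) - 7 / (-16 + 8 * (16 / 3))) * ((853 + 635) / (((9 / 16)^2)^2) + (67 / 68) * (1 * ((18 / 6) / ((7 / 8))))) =543605183339 / 4771305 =113932.18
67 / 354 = 0.19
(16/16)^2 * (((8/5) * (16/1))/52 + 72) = 72.49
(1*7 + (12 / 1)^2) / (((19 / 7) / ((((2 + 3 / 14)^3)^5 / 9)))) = 932360.25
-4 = -4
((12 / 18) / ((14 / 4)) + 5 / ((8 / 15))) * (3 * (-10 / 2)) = -8035 / 56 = -143.48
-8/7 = -1.14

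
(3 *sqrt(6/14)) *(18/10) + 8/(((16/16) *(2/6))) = 27 *sqrt(21)/35 + 24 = 27.54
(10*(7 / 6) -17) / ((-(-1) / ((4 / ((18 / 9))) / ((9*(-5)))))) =32 / 135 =0.24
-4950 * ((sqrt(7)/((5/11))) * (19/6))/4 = -34485 * sqrt(7)/4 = -22809.68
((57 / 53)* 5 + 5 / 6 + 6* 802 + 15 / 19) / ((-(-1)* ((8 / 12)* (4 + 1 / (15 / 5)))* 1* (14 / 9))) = 60472521 / 56392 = 1072.36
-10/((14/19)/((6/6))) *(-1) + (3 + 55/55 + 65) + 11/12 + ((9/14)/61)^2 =91333927/1093974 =83.49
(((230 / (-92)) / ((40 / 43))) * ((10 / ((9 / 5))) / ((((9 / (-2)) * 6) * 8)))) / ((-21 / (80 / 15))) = -1075 / 61236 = -0.02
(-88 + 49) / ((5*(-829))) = 39 / 4145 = 0.01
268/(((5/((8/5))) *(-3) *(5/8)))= -17152/375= -45.74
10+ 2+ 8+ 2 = 22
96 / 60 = 1.60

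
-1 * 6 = -6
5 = 5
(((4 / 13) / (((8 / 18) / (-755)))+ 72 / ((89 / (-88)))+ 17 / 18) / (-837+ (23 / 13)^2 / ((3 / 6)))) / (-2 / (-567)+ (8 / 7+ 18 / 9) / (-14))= -14158841697 / 4383300374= -3.23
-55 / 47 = -1.17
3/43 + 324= 13935/43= 324.07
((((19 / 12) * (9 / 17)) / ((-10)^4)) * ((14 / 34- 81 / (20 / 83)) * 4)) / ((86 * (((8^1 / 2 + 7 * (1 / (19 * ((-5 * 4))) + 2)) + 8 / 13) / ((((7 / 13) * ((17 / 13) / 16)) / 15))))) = -288459577 / 1396849771200000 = -0.00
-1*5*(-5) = 25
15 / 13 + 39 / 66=499 / 286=1.74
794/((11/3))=216.55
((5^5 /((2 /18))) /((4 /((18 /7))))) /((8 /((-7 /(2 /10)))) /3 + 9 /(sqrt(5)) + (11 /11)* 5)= 1962984375 /177368 - 717609375* sqrt(5) /177368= 2020.44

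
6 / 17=0.35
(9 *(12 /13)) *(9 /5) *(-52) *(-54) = 209952 /5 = 41990.40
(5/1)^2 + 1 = 26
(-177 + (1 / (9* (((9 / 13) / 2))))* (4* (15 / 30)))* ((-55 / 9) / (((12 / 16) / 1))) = 3142700 / 2187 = 1436.99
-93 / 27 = -3.44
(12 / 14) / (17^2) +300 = 606906 / 2023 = 300.00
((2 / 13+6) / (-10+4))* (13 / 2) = -20 / 3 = -6.67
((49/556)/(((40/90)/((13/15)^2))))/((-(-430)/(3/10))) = 24843/239080000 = 0.00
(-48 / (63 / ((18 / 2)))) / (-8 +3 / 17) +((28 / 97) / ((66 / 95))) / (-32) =41173141 / 47682096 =0.86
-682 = -682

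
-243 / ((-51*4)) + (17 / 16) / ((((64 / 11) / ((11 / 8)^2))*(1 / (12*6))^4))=2523748023 / 272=9278485.38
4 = 4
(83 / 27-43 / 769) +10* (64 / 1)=13350986 / 20763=643.02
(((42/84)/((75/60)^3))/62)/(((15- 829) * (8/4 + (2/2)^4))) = -8/4731375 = -0.00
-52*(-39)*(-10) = -20280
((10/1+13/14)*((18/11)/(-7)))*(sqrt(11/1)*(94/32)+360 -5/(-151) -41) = -9476514/11627 -64719*sqrt(11)/8624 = -839.93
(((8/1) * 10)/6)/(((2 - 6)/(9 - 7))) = -20/3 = -6.67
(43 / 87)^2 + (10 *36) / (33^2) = 526489 / 915849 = 0.57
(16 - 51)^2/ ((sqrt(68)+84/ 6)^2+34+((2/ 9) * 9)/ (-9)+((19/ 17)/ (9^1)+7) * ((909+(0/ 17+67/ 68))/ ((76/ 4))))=7646688192638250/ 3467854692906097 - 670149986738400 * sqrt(17)/ 3467854692906097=1.41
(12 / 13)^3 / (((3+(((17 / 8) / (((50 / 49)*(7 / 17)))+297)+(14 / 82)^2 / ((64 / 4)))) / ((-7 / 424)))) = -31770900 / 746393680019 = -0.00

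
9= 9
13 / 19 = 0.68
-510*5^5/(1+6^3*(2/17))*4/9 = -26818.86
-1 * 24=-24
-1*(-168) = 168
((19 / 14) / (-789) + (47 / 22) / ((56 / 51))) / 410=1889561 / 398539680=0.00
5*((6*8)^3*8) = 4423680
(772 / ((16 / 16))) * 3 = 2316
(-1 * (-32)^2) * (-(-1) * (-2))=2048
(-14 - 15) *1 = -29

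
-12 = -12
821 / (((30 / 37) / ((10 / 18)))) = 30377 / 54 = 562.54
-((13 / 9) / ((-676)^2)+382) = -120852577 / 316368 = -382.00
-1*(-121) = 121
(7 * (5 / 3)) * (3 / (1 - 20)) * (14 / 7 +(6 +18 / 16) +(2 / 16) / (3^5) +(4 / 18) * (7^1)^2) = -340445 / 9234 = -36.87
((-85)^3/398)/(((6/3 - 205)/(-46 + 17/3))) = -306.58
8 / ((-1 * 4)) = -2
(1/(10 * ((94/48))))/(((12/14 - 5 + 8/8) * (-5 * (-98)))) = -3/90475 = -0.00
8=8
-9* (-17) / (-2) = -153 / 2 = -76.50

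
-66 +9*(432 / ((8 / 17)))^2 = 7584450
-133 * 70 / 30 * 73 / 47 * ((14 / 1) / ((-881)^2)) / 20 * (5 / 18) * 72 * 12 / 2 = -1902964 / 36479567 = -0.05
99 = 99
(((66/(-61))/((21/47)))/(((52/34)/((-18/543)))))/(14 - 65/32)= 1687488/384811973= 0.00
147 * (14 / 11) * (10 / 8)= 5145 / 22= 233.86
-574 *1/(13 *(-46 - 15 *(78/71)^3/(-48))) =410881828/424205821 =0.97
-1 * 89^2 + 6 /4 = -7919.50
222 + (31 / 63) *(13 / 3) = 42361 / 189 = 224.13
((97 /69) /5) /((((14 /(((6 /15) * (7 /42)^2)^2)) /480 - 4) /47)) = 18236 /320505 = 0.06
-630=-630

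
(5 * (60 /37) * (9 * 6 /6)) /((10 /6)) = 1620 /37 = 43.78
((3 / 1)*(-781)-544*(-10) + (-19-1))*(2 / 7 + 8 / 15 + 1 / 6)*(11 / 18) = 778481 / 420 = 1853.53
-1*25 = -25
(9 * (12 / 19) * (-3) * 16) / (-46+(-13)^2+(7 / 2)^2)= -20736 / 10279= -2.02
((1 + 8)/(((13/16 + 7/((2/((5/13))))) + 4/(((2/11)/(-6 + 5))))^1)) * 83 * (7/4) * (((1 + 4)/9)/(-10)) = 15106/4127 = 3.66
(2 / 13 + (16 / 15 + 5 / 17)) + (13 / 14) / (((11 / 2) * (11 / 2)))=4338977 / 2807805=1.55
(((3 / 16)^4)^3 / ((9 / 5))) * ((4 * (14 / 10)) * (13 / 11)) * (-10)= -26867295 / 387028092977152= -0.00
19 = 19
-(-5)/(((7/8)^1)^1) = 40/7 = 5.71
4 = 4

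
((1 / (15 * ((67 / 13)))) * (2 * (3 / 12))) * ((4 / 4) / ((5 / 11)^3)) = 17303 / 251250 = 0.07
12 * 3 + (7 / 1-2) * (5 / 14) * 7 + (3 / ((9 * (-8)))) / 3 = 3491 / 72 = 48.49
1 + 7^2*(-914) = -44785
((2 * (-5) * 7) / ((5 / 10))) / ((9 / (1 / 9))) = -140 / 81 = -1.73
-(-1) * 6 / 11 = 6 / 11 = 0.55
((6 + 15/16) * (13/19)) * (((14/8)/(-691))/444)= -91/3361024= -0.00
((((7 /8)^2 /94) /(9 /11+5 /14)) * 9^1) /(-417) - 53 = -4010959735 /75678272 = -53.00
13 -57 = -44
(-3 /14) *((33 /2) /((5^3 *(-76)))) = 99 /266000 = 0.00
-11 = -11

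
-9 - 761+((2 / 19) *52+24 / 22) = -159558 / 209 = -763.44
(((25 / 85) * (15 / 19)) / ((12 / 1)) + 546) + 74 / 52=9194843 / 16796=547.44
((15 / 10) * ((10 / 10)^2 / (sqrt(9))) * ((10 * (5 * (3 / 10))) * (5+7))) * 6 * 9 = 4860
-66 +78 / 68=-2205 / 34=-64.85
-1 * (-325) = 325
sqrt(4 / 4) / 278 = 1 / 278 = 0.00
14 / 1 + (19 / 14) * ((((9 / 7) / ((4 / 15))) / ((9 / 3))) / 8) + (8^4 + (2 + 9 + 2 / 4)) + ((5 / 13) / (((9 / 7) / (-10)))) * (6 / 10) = 503889761 / 122304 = 4119.98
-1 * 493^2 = -243049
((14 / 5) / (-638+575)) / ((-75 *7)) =0.00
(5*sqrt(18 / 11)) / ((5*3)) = sqrt(22) / 11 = 0.43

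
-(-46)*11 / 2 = 253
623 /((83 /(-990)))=-616770 /83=-7430.96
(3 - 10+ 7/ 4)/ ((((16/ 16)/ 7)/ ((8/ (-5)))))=58.80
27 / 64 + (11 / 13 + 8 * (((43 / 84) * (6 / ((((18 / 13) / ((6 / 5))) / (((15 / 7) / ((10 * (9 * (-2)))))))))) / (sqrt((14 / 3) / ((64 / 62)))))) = 1055 / 832-2236 * sqrt(651) / 478485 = 1.15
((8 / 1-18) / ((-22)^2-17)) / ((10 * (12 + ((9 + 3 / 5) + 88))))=-5 / 255916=-0.00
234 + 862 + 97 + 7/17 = 20288/17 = 1193.41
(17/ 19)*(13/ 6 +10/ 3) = 187/ 38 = 4.92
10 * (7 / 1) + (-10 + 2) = 62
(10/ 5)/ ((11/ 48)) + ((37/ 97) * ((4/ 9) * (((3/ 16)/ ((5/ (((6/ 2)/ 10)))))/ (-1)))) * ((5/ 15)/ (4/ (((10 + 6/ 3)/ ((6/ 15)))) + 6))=34267753/ 3926560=8.73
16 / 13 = 1.23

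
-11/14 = -0.79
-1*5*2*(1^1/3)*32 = -320/3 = -106.67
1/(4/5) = 5/4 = 1.25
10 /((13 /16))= 12.31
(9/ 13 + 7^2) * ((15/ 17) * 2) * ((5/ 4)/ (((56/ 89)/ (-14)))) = -126825/ 52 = -2438.94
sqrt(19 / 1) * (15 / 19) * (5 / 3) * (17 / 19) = 425 * sqrt(19) / 361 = 5.13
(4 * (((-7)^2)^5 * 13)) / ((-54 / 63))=-51410495318 / 3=-17136831772.67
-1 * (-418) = 418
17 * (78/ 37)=1326/ 37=35.84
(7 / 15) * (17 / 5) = 119 / 75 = 1.59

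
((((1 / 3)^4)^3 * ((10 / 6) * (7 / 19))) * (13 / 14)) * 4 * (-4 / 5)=-104 / 30292137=-0.00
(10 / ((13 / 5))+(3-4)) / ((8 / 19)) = 703 / 104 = 6.76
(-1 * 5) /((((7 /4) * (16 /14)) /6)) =-15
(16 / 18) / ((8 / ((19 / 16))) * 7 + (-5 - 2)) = 152 / 6867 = 0.02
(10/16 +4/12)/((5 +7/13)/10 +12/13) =1495/2304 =0.65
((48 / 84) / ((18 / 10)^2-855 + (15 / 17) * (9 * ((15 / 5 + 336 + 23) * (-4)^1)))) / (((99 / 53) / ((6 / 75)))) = -3604 / 1818777807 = -0.00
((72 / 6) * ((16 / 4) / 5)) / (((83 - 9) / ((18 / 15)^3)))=5184 / 23125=0.22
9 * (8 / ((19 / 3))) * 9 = 1944 / 19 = 102.32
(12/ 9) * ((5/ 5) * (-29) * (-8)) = 309.33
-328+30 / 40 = -1309 / 4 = -327.25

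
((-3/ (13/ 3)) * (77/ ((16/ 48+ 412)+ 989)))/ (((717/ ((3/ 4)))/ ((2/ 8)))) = -2079/ 208989248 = -0.00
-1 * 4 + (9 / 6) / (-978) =-2609 / 652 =-4.00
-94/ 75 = -1.25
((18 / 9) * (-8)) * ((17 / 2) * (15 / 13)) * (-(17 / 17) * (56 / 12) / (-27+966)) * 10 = 95200 / 12207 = 7.80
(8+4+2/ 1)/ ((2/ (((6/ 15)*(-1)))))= -14/ 5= -2.80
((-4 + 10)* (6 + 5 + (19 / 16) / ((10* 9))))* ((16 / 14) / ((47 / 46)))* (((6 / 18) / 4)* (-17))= -104.71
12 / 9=4 / 3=1.33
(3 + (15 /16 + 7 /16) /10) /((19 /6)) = 753 /760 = 0.99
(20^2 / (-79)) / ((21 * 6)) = -200 / 4977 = -0.04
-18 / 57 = -6 / 19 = -0.32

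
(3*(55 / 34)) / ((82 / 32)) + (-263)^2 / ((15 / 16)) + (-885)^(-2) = 40278258761617 / 545907825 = 73782.16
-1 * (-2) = 2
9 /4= 2.25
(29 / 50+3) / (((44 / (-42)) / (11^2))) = -41349 / 100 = -413.49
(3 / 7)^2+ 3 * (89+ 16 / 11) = 146364 / 539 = 271.55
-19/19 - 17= -18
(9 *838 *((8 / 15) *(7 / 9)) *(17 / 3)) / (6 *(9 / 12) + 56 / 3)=1595552 / 2085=765.25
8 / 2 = 4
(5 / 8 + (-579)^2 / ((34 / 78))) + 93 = 104607925 / 136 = 769175.92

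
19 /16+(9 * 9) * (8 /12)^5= 569 /48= 11.85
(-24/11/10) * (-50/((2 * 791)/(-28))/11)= -240/13673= -0.02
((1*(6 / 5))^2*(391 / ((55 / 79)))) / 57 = 370668 / 26125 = 14.19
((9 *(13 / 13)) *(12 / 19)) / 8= 27 / 38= 0.71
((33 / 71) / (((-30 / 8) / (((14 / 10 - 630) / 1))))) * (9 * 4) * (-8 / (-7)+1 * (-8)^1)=-34138368 / 1775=-19232.88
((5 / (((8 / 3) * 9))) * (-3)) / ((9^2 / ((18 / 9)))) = -5 / 324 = -0.02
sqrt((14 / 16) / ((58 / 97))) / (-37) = -sqrt(19691) / 4292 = -0.03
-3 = -3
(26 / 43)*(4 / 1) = 104 / 43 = 2.42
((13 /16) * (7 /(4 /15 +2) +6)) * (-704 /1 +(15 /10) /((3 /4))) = -1409967 /272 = -5183.70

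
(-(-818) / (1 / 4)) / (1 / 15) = 49080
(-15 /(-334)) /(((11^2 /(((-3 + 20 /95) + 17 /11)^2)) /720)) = 365040000 /882661967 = 0.41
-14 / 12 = -7 / 6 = -1.17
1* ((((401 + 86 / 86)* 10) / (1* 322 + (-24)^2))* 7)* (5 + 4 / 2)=98490 / 449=219.35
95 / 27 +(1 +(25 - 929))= -24286 / 27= -899.48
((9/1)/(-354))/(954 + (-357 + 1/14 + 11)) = -0.00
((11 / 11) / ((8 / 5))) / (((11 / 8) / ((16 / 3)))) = 80 / 33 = 2.42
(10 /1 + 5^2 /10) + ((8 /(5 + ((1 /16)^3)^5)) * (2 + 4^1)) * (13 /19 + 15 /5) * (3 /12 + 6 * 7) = 110025220720472418331465 /73018361958433641826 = 1506.82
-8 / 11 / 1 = -8 / 11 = -0.73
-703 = -703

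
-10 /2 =-5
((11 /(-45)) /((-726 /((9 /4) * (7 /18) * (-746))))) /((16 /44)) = -2611 /4320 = -0.60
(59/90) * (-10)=-59/9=-6.56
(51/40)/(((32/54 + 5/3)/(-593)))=-816561/2440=-334.66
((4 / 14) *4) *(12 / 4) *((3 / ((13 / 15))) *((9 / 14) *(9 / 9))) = 4860 / 637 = 7.63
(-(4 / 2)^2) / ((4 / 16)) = -16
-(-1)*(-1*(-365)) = 365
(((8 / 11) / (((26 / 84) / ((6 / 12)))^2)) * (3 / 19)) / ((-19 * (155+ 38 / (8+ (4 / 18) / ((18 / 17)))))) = -370440 / 3749430113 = -0.00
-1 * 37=-37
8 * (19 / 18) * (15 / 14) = 190 / 21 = 9.05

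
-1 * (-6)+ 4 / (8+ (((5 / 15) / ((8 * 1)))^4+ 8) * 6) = 6.07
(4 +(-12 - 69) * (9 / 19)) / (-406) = 653 / 7714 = 0.08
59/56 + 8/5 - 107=-29217/280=-104.35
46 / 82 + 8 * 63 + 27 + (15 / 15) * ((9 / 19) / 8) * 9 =3316009 / 6232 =532.09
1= 1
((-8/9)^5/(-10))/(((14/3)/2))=16384/688905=0.02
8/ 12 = 2/ 3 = 0.67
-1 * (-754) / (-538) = -377 / 269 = -1.40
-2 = -2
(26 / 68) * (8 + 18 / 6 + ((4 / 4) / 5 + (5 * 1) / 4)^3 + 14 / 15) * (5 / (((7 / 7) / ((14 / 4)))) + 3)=117.43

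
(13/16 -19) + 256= 3805/16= 237.81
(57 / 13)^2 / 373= 3249 / 63037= 0.05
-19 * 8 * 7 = -1064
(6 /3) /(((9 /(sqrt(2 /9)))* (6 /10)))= 10* sqrt(2) /81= 0.17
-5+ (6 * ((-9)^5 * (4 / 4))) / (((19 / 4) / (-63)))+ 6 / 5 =446410079 / 95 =4699053.46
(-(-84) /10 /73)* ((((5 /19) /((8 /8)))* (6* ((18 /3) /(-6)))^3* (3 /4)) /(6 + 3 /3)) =-0.70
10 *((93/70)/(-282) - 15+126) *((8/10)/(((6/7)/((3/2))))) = 730349/470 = 1553.93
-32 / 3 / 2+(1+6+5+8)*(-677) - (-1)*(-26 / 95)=-3860498 / 285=-13545.61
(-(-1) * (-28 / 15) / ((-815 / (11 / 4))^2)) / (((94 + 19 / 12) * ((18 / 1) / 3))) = -847 / 22855982250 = -0.00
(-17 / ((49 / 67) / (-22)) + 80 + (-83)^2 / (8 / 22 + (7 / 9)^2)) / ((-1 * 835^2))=-65154973 / 5896710715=-0.01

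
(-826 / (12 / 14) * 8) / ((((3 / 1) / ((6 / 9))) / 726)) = -11193952 / 9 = -1243772.44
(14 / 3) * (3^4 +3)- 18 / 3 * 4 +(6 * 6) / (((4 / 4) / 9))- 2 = 690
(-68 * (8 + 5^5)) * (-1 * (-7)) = -1491308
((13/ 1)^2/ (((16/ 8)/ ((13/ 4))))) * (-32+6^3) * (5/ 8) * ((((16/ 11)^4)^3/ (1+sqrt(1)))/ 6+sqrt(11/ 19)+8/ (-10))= 234803.96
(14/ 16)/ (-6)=-7/ 48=-0.15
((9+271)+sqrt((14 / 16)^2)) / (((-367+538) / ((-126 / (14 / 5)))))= -11235 / 152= -73.91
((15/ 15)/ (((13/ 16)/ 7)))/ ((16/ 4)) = 28/ 13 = 2.15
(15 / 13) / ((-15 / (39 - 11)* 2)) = -1.08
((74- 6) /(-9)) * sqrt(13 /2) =-34 * sqrt(26) /9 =-19.26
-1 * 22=-22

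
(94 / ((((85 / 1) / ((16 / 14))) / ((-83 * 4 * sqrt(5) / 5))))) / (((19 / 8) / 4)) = -7989248 * sqrt(5) / 56525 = -316.05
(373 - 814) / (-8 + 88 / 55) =2205 / 32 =68.91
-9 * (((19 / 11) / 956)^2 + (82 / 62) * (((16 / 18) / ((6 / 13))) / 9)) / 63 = -235772617205 / 5831323865136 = -0.04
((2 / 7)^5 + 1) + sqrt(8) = 3.83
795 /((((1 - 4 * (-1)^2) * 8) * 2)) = -265 /16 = -16.56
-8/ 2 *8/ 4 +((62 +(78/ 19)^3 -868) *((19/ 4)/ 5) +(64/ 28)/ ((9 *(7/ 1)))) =-1127041661/ 1592010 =-707.94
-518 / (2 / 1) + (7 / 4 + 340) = 331 / 4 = 82.75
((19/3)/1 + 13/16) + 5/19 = 6757/912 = 7.41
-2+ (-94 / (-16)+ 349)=2823 / 8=352.88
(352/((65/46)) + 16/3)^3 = 122142061776896/7414875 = 16472571.93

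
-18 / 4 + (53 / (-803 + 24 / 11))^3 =-4.50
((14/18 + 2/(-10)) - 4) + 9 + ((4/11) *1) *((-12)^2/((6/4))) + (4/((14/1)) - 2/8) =561643/13860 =40.52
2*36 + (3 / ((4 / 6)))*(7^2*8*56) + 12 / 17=1680564 / 17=98856.71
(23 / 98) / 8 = 23 / 784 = 0.03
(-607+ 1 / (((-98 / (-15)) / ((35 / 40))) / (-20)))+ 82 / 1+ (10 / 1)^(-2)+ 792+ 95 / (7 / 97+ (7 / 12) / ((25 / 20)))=8636521 / 19600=440.64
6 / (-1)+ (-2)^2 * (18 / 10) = 6 / 5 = 1.20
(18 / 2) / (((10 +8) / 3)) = 3 / 2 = 1.50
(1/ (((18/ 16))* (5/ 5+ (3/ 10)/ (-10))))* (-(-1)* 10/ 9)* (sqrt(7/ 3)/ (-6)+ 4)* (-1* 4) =-128000/ 7857+ 16000* sqrt(21)/ 70713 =-15.25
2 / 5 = 0.40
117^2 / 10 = 13689 / 10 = 1368.90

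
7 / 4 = 1.75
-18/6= -3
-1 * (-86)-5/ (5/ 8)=78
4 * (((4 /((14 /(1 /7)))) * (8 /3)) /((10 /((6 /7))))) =64 /1715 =0.04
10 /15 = 0.67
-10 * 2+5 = -15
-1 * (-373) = 373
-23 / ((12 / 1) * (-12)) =23 / 144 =0.16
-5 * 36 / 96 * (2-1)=-15 / 8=-1.88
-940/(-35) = 188/7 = 26.86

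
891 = 891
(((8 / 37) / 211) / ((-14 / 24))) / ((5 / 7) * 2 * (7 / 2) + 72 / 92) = -2208 / 7268317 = -0.00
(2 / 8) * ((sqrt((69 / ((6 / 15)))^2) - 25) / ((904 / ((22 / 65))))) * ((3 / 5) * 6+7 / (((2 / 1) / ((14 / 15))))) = 66847 / 705120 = 0.09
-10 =-10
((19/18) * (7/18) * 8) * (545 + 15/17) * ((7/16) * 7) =7559720/1377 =5489.99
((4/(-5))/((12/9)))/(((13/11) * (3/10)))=-22/13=-1.69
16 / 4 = 4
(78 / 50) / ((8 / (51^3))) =5173389 / 200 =25866.94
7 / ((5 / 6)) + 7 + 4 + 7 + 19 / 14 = 1943 / 70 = 27.76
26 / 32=13 / 16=0.81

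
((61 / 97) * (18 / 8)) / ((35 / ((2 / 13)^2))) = 549 / 573755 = 0.00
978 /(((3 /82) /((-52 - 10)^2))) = 102757808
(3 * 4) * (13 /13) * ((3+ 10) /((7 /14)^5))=4992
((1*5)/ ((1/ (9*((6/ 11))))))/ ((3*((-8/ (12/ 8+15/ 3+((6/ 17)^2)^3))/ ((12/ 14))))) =-42374030715/ 7434371252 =-5.70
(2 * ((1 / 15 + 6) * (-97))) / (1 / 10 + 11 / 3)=-35308 / 113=-312.46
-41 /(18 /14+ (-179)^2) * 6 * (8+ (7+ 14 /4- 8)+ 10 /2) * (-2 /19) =26691 /2130812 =0.01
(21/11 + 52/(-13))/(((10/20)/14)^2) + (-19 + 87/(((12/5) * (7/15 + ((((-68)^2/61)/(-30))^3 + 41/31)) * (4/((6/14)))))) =-695998900645301381/419644643224576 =-1658.54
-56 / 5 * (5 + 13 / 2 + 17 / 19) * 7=-92316 / 95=-971.75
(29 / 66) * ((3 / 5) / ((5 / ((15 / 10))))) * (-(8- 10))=87 / 550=0.16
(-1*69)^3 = -328509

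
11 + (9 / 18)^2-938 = -3707 / 4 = -926.75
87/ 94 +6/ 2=369/ 94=3.93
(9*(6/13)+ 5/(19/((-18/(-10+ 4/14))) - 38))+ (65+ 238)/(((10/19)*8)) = 34511457/454480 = 75.94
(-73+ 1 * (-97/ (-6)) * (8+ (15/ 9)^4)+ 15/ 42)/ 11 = 308618/ 18711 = 16.49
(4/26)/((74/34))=34/481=0.07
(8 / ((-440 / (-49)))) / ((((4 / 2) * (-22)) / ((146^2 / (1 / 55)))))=-261121 / 11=-23738.27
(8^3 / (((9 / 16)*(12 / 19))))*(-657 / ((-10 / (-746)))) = -1059534848 / 15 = -70635656.53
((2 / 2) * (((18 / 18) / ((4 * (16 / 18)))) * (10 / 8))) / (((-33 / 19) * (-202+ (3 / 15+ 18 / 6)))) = 0.00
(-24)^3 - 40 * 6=-14064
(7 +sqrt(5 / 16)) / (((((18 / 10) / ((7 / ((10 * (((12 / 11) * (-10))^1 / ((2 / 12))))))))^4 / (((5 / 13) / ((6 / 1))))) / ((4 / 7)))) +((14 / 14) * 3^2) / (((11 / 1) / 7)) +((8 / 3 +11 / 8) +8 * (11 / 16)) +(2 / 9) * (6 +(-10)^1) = 5021863 * sqrt(5) / 440093145563136000 +17403544565728891451 / 1210256150298624000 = 14.38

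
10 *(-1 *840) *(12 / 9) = -11200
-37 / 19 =-1.95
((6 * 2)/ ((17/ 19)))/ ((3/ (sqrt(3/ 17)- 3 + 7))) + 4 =76 * sqrt(51)/ 289 + 372/ 17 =23.76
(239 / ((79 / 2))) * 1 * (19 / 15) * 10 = 18164 / 237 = 76.64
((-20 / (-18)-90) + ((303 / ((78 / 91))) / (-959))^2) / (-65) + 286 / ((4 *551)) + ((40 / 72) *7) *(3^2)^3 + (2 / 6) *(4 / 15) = 22881421302361 / 8066540820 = 2836.58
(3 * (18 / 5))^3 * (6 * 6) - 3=5668329 / 125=45346.63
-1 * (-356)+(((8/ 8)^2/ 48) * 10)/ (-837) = 7151323/ 20088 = 356.00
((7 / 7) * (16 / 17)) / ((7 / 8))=128 / 119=1.08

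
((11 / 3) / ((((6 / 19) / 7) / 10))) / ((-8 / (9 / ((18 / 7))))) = -51205 / 144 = -355.59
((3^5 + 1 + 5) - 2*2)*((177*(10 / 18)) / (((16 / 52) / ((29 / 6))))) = 27247675 / 72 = 378439.93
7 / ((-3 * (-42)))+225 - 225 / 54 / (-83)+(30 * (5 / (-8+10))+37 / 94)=21100465 / 70218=300.50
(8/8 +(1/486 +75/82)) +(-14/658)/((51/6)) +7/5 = 131911949/39802185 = 3.31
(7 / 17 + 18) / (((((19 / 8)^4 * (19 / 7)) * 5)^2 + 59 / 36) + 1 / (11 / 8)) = 25473904017408 / 257967886539329459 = 0.00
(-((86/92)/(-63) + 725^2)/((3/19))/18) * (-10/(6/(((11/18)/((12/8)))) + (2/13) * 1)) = 1089131763005/8763552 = 124279.72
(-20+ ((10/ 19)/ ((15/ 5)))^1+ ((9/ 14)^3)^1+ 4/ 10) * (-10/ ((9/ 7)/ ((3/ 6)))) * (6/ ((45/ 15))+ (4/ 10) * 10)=14983019/ 33516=447.04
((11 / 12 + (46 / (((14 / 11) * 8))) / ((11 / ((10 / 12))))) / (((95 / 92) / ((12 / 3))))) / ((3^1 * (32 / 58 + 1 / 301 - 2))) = -1348007 / 1198235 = -1.12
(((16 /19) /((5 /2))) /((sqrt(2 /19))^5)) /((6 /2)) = 76 *sqrt(38) /15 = 31.23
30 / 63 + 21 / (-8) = -2.15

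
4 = 4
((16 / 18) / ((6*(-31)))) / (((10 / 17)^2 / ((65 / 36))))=-3757 / 150660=-0.02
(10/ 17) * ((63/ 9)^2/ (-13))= -490/ 221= -2.22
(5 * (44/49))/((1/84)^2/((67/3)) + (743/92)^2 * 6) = 74855616/6524556827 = 0.01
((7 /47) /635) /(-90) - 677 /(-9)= 202050643 /2686050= 75.22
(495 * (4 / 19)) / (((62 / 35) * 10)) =3465 / 589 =5.88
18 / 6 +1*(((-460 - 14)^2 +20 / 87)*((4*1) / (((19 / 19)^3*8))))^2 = 12619852071.84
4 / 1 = 4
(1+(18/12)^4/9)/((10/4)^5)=2/125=0.02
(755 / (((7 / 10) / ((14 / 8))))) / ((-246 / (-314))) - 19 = 2390.25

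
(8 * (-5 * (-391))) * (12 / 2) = 93840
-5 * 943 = -4715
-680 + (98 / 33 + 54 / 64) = -714053 / 1056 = -676.19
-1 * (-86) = 86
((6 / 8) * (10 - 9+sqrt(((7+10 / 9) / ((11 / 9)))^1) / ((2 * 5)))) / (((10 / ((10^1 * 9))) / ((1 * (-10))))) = -135 / 2 - 27 * sqrt(803) / 44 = -84.89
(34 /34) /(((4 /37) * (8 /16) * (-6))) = -37 /12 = -3.08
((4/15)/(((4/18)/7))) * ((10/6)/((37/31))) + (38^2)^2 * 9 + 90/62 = 21524874047/1147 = 18766237.18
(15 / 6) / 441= 5 / 882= 0.01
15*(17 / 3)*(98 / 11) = 8330 / 11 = 757.27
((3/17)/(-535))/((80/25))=-3/29104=-0.00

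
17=17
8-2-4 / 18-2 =34 / 9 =3.78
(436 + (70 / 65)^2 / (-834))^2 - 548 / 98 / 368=8511960423625739527 / 44777456660664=190094.77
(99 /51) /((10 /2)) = 33 /85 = 0.39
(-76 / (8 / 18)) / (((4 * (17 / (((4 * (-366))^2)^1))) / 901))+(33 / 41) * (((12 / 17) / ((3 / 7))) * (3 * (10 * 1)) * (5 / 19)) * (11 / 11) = -64310297735016 / 13243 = -4856172901.53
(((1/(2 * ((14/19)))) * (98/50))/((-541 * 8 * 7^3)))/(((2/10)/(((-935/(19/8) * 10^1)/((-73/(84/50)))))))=-561/1382255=-0.00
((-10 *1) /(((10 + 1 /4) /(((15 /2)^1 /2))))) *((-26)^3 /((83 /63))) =166093200 /3403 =48807.88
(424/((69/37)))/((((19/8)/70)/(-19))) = -8785280/69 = -127322.90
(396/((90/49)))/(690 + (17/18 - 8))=19404/61465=0.32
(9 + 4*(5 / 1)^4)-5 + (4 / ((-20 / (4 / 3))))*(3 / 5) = 62596 / 25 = 2503.84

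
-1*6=-6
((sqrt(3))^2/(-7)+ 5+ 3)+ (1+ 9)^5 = 700053/7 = 100007.57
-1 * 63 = -63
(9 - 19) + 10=0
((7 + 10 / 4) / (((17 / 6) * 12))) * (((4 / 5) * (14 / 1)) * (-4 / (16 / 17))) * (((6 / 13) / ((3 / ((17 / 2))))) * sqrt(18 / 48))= -2261 * sqrt(6) / 520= -10.65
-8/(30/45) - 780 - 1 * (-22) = -770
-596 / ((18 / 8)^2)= -9536 / 81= -117.73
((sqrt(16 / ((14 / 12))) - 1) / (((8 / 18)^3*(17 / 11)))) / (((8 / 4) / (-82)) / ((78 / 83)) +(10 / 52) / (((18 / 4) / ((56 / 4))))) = -38467143 / 2987104 +38467143*sqrt(42) / 5227432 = 34.81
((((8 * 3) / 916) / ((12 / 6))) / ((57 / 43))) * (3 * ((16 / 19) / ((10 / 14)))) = 14448 / 413345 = 0.03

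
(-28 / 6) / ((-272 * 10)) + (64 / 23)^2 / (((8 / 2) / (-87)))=-363475337 / 2158320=-168.41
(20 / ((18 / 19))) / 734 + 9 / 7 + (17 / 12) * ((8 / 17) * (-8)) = -92920 / 23121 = -4.02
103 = 103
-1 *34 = -34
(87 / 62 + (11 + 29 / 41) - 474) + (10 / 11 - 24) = -13533059 / 27962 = -483.98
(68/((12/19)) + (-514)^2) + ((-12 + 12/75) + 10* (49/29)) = 574871473/2175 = 264308.72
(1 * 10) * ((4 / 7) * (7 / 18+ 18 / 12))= 10.79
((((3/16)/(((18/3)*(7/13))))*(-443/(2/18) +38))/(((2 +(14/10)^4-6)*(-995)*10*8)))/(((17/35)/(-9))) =583375/1732096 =0.34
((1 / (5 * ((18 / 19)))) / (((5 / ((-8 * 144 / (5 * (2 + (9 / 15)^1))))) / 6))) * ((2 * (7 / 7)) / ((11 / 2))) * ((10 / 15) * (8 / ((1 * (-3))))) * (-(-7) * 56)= 61014016 / 10725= 5688.95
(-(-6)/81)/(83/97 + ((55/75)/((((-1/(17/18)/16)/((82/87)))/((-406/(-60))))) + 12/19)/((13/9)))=-1197950/770386261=-0.00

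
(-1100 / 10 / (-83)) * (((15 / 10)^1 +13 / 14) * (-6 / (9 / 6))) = -7480 / 581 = -12.87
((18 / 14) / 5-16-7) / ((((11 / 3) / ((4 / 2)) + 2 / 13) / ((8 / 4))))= -124176 / 5425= -22.89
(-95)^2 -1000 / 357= 3220925 / 357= 9022.20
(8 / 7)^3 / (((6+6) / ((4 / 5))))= 512 / 5145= 0.10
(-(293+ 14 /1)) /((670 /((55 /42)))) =-3377 /5628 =-0.60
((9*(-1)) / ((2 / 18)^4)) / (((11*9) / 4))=-26244 / 11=-2385.82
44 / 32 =11 / 8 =1.38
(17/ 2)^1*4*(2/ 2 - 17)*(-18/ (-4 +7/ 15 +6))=146880/ 37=3969.73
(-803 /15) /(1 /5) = -267.67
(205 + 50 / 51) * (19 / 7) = 199595 / 357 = 559.09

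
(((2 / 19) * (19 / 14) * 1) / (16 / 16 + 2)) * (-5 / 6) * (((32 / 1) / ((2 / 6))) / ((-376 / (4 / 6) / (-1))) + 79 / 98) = -7495 / 193452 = -0.04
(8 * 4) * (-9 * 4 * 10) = -11520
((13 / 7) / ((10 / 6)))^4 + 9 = 10.54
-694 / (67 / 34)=-23596 / 67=-352.18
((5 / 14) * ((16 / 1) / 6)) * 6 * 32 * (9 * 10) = 115200 / 7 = 16457.14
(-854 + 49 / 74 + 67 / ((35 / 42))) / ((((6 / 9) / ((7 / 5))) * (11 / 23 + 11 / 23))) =-138131721 / 81400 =-1696.95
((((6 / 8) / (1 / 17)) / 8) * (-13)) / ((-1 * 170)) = 39 / 320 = 0.12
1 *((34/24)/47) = 17/564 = 0.03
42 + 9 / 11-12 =339 / 11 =30.82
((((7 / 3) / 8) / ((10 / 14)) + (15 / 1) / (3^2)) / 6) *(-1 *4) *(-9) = 249 / 20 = 12.45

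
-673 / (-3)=673 / 3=224.33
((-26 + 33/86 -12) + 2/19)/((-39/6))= 61293/10621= 5.77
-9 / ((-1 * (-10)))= -9 / 10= -0.90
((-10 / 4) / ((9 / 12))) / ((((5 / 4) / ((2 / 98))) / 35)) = -40 / 21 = -1.90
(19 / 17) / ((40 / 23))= 437 / 680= 0.64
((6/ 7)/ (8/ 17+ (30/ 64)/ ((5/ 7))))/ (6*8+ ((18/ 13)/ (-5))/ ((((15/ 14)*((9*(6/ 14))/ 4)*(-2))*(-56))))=9547200/ 602426363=0.02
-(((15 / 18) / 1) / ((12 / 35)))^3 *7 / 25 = -1500625 / 373248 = -4.02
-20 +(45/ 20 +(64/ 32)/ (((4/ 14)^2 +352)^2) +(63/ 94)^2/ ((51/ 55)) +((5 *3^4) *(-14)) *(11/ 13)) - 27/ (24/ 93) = -4919.58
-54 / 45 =-6 / 5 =-1.20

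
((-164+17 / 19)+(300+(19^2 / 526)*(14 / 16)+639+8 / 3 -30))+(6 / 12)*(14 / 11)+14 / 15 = 750.73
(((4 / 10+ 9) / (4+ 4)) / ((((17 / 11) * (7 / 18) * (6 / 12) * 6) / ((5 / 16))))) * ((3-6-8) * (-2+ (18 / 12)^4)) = -119427 / 17408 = -6.86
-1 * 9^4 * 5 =-32805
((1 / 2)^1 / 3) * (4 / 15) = 2 / 45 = 0.04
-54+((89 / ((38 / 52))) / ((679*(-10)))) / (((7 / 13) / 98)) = -527692 / 9215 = -57.26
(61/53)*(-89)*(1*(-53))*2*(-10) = -108580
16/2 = 8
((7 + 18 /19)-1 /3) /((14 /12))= 6.53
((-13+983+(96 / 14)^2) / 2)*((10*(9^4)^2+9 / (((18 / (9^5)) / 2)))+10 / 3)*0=0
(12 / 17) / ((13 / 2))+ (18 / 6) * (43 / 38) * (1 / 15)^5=230859503 / 2125743750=0.11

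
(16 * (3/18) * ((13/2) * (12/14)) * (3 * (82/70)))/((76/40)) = 25584/931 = 27.48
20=20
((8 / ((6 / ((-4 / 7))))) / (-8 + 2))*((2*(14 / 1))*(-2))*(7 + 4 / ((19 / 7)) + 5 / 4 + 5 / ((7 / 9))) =-137488 / 1197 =-114.86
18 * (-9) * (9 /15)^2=-1458 /25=-58.32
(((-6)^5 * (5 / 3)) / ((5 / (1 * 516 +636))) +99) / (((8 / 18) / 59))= -1585504935 / 4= -396376233.75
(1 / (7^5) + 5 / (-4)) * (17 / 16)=-1428527 / 1075648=-1.33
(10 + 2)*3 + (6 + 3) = 45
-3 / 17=-0.18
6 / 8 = 3 / 4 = 0.75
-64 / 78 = -32 / 39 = -0.82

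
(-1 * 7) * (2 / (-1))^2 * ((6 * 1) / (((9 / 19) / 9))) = -3192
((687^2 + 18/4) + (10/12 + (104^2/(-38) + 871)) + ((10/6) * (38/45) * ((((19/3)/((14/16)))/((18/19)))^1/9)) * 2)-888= 471675.09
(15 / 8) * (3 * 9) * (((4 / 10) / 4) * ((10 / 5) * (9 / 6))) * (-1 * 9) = -2187 / 16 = -136.69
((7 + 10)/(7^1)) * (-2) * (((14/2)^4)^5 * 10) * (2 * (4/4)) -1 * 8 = -7751248726053737248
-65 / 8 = -8.12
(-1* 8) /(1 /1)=-8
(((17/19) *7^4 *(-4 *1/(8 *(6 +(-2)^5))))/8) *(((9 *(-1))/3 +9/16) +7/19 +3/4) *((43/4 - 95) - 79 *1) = 10688053901/9611264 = 1112.03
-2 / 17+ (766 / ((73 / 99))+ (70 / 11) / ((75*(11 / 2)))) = 2339627828 / 2252415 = 1038.72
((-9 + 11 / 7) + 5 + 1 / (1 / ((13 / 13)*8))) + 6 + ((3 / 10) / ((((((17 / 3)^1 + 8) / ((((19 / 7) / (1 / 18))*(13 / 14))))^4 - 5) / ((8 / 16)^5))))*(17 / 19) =255899185706046208617 / 22117956406526498560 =11.57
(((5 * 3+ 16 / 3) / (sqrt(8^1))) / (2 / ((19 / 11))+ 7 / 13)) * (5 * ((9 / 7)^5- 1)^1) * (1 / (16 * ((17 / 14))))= 2.74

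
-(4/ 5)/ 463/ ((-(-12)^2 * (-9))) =-1/ 750060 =-0.00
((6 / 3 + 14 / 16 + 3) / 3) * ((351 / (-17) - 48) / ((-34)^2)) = -18283 / 157216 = -0.12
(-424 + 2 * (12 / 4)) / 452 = -209 / 226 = -0.92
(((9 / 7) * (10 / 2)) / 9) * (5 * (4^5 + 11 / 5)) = 3665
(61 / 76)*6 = 183 / 38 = 4.82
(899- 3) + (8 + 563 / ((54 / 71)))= 88789 / 54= 1644.24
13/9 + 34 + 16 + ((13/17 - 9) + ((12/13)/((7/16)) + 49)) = 1313204/13923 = 94.32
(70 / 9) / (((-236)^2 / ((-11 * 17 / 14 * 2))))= -935 / 250632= -0.00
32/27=1.19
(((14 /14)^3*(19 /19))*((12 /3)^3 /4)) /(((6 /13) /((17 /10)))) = 884 /15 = 58.93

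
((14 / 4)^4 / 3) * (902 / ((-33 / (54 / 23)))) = -295323 / 92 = -3210.03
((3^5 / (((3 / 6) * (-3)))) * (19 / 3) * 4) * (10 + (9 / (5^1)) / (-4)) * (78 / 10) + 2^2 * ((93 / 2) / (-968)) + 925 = -3687864041 / 12100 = -304782.15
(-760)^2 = 577600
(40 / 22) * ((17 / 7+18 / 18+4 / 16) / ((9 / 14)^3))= 201880 / 8019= 25.18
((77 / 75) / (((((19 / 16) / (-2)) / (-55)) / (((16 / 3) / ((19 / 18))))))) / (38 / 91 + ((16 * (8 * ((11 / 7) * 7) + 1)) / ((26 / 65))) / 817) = 1696927232 / 16862785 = 100.63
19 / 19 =1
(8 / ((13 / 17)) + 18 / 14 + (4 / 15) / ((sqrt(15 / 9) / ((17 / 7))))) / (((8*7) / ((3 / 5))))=17*sqrt(15) / 12250 + 3207 / 25480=0.13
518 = 518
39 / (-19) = -39 / 19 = -2.05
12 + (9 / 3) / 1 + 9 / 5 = 84 / 5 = 16.80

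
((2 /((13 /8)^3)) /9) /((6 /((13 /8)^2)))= 0.02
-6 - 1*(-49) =43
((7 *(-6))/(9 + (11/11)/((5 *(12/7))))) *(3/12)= -630/547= -1.15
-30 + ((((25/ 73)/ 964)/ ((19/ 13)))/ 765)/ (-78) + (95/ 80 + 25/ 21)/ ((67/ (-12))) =-17515096755719/ 575663930856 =-30.43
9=9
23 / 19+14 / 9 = 473 / 171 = 2.77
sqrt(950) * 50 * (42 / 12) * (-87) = -76125 * sqrt(38) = -469266.02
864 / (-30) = -144 / 5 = -28.80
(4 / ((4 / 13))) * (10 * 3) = 390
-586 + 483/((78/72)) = -1822/13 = -140.15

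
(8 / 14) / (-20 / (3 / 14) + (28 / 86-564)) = -258 / 296639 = -0.00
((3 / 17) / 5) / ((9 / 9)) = 3 / 85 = 0.04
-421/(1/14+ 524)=-0.80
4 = 4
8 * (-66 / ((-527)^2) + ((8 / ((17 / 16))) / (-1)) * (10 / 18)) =-83650192 / 2499561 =-33.47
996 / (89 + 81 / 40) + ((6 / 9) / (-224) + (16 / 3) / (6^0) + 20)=14791597 / 407792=36.27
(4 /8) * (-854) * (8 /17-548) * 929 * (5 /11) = 18461626820 /187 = 98725277.11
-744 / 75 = -248 / 25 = -9.92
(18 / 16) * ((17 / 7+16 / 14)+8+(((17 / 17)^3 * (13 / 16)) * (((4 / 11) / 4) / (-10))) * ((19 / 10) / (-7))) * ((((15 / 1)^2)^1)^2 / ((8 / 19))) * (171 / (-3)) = -28142904685725 / 315392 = -89231510.90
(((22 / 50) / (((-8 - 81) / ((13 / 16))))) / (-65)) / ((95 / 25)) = 11 / 676400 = 0.00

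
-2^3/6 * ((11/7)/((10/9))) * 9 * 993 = -589842/35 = -16852.63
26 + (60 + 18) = 104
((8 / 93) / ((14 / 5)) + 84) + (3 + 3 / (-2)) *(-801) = -1454945 / 1302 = -1117.47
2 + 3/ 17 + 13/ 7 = 480/ 119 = 4.03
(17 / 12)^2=289 / 144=2.01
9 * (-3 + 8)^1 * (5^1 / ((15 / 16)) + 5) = 465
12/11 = 1.09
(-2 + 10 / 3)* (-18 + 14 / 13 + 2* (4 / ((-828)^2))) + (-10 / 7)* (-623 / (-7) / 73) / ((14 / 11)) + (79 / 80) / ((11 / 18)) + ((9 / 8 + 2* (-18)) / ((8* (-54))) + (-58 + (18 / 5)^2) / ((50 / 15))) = -37608638344079339 / 1052051272272000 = -35.75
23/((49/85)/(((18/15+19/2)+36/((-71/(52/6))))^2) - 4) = -7837019839/1358019792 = -5.77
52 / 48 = 1.08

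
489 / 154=3.18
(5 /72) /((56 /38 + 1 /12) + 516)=95 /708018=0.00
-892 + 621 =-271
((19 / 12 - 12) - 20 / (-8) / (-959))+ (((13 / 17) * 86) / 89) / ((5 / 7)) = -817019717 / 87058020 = -9.38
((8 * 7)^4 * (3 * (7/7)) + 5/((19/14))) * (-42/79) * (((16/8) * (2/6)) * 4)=-41827735.05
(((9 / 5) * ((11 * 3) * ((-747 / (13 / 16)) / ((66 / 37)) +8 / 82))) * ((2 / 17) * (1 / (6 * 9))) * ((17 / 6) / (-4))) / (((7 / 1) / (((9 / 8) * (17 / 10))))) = 38521473 / 2984800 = 12.91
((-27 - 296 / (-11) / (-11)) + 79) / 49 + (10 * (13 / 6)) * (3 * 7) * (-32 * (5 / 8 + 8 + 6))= -1262515264 / 5929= -212938.99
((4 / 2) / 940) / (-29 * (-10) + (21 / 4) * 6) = 0.00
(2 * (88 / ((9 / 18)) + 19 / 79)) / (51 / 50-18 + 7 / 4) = -2784600 / 120317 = -23.14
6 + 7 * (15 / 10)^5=1893 / 32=59.16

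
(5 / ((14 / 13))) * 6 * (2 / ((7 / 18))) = 7020 / 49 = 143.27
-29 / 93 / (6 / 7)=-203 / 558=-0.36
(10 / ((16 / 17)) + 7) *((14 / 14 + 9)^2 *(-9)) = -31725 / 2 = -15862.50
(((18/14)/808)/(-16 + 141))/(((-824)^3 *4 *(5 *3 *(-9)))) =1/23732981422080000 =0.00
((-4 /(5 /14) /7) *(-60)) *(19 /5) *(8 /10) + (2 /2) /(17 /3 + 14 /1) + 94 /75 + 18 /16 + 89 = 13567729 /35400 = 383.27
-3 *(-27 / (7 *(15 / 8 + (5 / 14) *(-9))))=-216 / 25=-8.64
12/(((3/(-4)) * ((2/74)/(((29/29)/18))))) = -296/9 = -32.89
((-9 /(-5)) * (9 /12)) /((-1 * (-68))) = 0.02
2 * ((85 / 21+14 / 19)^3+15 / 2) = 14866682843 / 63521199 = 234.04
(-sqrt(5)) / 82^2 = -sqrt(5) / 6724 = -0.00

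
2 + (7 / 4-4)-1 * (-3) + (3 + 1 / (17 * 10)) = 1957 / 340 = 5.76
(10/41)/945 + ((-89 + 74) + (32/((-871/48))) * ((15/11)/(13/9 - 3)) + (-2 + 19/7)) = -945823778/74243169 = -12.74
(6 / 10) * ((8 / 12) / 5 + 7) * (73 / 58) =7811 / 1450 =5.39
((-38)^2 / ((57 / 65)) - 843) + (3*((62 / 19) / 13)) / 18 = 198516 / 247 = 803.71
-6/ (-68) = 3/ 34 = 0.09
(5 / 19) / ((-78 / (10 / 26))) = -25 / 19266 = -0.00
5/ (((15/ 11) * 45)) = 11/ 135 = 0.08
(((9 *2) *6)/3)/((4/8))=72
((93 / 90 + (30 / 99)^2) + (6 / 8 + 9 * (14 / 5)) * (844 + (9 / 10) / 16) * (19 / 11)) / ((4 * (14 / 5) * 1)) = 131844021671 / 39029760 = 3378.04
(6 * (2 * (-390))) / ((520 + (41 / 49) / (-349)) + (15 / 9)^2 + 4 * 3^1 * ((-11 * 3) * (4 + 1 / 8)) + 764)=1440588240 / 106728079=13.50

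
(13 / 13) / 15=1 / 15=0.07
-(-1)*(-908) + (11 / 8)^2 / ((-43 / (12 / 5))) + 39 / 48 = -195068 / 215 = -907.29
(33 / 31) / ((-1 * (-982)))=33 / 30442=0.00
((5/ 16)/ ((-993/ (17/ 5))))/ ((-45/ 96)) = 34/ 14895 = 0.00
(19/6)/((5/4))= 38/15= 2.53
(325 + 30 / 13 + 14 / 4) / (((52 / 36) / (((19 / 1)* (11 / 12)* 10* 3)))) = 119663.32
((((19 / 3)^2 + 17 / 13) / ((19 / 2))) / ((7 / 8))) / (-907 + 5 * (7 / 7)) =-38768 / 7018011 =-0.01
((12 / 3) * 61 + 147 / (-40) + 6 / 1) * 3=29559 / 40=738.98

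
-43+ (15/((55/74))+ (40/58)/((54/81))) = -6949/319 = -21.78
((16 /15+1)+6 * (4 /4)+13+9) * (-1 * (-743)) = 335093 /15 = 22339.53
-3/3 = -1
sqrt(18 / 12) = sqrt(6) / 2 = 1.22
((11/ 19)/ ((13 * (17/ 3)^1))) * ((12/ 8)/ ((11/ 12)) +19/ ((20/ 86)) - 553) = -9117/ 2470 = -3.69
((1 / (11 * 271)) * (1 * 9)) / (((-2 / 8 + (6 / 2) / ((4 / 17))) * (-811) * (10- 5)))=-18 / 302198875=-0.00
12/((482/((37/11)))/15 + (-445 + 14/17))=-113220/4100671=-0.03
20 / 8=2.50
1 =1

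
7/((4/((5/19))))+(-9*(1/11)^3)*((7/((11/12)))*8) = 52787/1112716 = 0.05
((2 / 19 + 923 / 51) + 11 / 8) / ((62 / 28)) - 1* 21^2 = -51926399 / 120156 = -432.16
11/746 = 0.01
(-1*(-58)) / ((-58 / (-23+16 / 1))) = 7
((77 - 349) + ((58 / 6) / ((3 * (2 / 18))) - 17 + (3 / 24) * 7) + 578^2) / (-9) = -2670599 / 72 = -37091.65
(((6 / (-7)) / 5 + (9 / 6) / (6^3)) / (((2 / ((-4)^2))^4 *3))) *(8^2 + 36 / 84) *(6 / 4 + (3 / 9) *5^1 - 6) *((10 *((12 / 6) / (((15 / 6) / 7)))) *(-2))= -4591524.26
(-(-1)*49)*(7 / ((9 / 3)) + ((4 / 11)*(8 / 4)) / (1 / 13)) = 577.61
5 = 5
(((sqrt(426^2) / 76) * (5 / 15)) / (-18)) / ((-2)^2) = -71 / 2736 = -0.03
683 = 683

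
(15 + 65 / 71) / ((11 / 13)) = 14690 / 781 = 18.81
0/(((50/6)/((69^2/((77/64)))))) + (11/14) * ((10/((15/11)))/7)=121/147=0.82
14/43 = 0.33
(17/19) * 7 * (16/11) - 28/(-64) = 31927/3344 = 9.55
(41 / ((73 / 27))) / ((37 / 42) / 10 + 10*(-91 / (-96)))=1859760 / 1173329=1.59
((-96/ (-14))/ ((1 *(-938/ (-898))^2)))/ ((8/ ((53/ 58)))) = 32054559/ 44652083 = 0.72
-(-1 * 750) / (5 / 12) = 1800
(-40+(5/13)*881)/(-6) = -1295/26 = -49.81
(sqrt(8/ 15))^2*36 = 96/ 5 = 19.20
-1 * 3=-3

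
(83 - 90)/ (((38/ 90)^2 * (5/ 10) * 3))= -9450/ 361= -26.18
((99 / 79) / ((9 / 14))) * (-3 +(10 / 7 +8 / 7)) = -66 / 79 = -0.84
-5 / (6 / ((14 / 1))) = -35 / 3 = -11.67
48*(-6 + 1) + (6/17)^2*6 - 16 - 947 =-347451/289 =-1202.25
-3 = -3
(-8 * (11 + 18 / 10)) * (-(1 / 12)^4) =2 / 405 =0.00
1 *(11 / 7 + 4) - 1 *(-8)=13.57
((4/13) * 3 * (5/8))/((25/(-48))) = -72/65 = -1.11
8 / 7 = 1.14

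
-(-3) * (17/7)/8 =51/56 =0.91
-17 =-17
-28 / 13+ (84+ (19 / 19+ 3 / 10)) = 10809 / 130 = 83.15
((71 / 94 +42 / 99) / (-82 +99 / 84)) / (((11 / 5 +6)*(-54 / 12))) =512260 / 1295157897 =0.00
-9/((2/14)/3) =-189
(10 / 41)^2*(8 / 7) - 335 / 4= -3938745 / 47068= -83.68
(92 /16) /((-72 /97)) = -2231 /288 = -7.75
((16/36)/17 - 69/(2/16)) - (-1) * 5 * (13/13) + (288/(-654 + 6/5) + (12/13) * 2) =-2170273/3978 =-545.57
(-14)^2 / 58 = 3.38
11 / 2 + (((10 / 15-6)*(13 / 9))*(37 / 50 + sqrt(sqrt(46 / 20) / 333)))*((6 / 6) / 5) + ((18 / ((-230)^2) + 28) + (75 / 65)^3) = -104*10^(3 / 4)*23^(1 / 4)*sqrt(37) / 74925 + 132957486991 / 3922468875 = 33.79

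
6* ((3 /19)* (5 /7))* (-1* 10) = -900 /133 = -6.77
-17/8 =-2.12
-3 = -3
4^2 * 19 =304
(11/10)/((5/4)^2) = 88/125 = 0.70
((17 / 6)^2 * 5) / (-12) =-1445 / 432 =-3.34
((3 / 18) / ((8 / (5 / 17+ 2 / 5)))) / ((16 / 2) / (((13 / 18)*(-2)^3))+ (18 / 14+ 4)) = 5369 / 1448400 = 0.00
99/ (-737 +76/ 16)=-396/ 2929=-0.14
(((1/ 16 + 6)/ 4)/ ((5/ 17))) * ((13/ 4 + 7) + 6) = 21437/ 256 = 83.74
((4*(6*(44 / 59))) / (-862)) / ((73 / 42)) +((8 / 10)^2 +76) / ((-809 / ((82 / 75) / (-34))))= -426024901748 / 47868614439375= -0.01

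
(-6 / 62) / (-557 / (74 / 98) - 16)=37 / 288145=0.00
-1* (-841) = 841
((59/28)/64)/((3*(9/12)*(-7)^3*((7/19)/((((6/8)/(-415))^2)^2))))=-10089/8167751690721280000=-0.00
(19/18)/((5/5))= 19/18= 1.06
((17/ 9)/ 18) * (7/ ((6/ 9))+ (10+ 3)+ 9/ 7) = 2.60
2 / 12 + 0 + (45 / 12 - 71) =-805 / 12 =-67.08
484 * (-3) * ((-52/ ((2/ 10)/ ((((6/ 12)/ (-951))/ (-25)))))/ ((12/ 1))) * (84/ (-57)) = -88088/ 90345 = -0.98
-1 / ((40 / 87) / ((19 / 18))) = -551 / 240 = -2.30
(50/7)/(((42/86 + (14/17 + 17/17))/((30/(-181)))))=-109650/214123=-0.51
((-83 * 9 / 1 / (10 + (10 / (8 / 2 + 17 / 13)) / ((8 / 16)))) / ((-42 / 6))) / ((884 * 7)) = 51543 / 41150200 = 0.00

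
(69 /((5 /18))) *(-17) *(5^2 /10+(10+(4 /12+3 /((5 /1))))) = -56726.28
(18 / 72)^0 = 1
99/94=1.05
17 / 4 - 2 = 9 / 4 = 2.25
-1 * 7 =-7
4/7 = 0.57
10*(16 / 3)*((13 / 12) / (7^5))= 520 / 151263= 0.00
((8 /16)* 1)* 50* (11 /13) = 275 /13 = 21.15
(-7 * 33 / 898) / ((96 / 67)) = -0.18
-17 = -17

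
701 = 701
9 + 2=11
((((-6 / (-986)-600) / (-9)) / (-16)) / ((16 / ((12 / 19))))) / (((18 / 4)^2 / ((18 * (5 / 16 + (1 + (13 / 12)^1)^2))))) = -33030665 / 48558528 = -0.68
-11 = -11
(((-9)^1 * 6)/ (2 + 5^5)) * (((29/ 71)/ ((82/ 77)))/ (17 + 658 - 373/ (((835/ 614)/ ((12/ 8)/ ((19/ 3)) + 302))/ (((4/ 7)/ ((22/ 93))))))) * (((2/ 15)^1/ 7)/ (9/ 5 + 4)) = 16125186/ 147946110027696313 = 0.00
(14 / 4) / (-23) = -7 / 46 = -0.15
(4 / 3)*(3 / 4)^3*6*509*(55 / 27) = 27995 / 8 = 3499.38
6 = 6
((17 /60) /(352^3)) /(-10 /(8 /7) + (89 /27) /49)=-0.00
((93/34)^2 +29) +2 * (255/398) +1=8917251/230044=38.76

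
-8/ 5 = -1.60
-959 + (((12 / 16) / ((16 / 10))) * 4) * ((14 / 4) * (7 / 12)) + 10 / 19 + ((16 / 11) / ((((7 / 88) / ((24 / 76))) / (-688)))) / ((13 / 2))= -173270411 / 110656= -1565.85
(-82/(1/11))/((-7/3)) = 2706/7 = 386.57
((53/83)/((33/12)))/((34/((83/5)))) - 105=-98069/935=-104.89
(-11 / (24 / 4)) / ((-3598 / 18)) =33 / 3598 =0.01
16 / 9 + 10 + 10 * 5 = 556 / 9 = 61.78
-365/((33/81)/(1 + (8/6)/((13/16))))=-338355/143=-2366.12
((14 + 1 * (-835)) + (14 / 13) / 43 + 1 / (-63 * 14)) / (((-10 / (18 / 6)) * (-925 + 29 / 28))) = -404772409 / 1518498345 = -0.27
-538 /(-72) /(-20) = -269 /720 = -0.37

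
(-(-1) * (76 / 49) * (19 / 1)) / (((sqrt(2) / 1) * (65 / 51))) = 36822 * sqrt(2) / 3185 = 16.35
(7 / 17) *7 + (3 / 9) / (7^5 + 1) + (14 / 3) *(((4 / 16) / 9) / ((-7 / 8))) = 21094193 / 7714872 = 2.73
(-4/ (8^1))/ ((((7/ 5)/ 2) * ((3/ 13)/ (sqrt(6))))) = -65 * sqrt(6)/ 21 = -7.58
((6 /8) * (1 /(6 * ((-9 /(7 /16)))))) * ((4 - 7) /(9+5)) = 1 /768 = 0.00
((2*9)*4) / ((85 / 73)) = 5256 / 85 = 61.84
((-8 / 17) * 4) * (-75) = 2400 / 17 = 141.18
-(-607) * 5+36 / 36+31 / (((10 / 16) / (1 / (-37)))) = 561412 / 185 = 3034.66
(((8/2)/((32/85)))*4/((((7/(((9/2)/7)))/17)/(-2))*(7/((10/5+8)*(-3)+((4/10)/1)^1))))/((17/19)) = 215118/343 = 627.17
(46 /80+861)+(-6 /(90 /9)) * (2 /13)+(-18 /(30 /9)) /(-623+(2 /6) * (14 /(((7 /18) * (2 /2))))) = 861.49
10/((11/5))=4.55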